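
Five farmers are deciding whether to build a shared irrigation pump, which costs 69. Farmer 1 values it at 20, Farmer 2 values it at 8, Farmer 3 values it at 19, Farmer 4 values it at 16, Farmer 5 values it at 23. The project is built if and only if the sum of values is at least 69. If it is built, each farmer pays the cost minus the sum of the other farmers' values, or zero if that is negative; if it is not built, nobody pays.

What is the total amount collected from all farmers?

Total value 86 ≥ cost 69, so it is built.
Farmer 1: others sum to 66; max(0, 69 - 66) = 3.
Farmer 2: others sum to 78; max(0, 69 - 78) = 0.
Farmer 3: others sum to 67; max(0, 69 - 67) = 2.
Farmer 4: others sum to 70; max(0, 69 - 70) = 0.
Farmer 5: others sum to 63; max(0, 69 - 63) = 6.
Total collected = 3 + 0 + 2 + 0 + 6 = 11.

11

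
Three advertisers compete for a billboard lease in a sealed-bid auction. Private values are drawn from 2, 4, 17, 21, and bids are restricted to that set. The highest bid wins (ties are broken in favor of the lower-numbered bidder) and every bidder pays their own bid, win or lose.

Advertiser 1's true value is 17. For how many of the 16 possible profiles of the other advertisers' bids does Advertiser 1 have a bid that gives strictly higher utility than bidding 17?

11

Others bid (2, 2): truth gives 0; bid 2 gives 15 > 0. Violating.
Others bid (2, 4): truth gives 0; bid 4 gives 13 > 0. Violating.
Others bid (2, 21): truth gives -17; bid 2 gives -2 > -17. Violating.
Others bid (4, 2): truth gives 0; bid 4 gives 13 > 0. Violating.
Others bid (2, 17): truth gives 0; no alternative beats it.
Others bid (4, 17): truth gives 0; no alternative beats it.
(Checking all 16 profiles: 11 have a profitable deviation, 5 do not.)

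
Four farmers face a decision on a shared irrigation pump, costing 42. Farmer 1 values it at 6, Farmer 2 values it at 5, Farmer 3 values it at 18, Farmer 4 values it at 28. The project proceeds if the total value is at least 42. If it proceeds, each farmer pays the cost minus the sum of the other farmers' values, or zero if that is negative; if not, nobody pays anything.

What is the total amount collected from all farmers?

16

Total value 57 ≥ cost 42, so it is built.
Farmer 1: others sum to 51; max(0, 42 - 51) = 0.
Farmer 2: others sum to 52; max(0, 42 - 52) = 0.
Farmer 3: others sum to 39; max(0, 42 - 39) = 3.
Farmer 4: others sum to 29; max(0, 42 - 29) = 13.
Total collected = 0 + 0 + 3 + 13 = 16.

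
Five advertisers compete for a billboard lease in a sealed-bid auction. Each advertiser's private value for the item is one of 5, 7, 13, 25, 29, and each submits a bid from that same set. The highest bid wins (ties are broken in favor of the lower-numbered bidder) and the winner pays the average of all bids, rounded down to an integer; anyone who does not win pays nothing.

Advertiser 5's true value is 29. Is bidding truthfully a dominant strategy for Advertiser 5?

Consider the case where Advertiser 1 bids 5, Advertiser 2 bids 5, Advertiser 3 bids 5 and Advertiser 4 bids 5.
Truthful bid 29: wins, pays 9, utility 29 - 9 = 20.
Bid 7 instead: wins, pays 5, utility 29 - 5 = 24.
Since 24 > 20, bidding 7 is strictly better here, so truthful bidding is not dominant.

No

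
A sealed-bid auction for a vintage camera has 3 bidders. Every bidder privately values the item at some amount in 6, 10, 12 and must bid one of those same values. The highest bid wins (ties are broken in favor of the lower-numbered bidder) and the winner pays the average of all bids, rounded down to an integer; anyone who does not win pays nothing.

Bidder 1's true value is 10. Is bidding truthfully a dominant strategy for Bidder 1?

Consider the case where Bidder 2 bids 6 and Bidder 3 bids 6.
Truthful bid 10: wins, pays 7, utility 10 - 7 = 3.
Bid 6 instead: wins, pays 6, utility 10 - 6 = 4.
Since 4 > 3, bidding 6 is strictly better here, so truthful bidding is not dominant.

No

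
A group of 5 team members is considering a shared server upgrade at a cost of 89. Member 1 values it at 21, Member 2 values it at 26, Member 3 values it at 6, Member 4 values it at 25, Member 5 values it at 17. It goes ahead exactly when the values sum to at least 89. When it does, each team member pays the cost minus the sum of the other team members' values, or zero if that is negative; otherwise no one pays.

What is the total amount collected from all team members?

65

Total value 95 ≥ cost 89, so it is built.
Member 1: others sum to 74; max(0, 89 - 74) = 15.
Member 2: others sum to 69; max(0, 89 - 69) = 20.
Member 3: others sum to 89; max(0, 89 - 89) = 0.
Member 4: others sum to 70; max(0, 89 - 70) = 19.
Member 5: others sum to 78; max(0, 89 - 78) = 11.
Total collected = 15 + 20 + 0 + 19 + 11 = 65.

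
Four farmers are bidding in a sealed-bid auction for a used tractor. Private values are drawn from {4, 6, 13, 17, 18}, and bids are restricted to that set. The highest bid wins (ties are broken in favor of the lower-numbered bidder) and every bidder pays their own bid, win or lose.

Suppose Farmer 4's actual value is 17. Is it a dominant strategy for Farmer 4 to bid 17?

Consider the case where Farmer 1 bids 4, Farmer 2 bids 4 and Farmer 3 bids 4.
Truthful bid 17: wins, pays 17, utility 17 - 17 = 0.
Bid 6 instead: wins, pays 6, utility 17 - 6 = 11.
Since 11 > 0, bidding 6 is strictly better here, so truthful bidding is not dominant.

No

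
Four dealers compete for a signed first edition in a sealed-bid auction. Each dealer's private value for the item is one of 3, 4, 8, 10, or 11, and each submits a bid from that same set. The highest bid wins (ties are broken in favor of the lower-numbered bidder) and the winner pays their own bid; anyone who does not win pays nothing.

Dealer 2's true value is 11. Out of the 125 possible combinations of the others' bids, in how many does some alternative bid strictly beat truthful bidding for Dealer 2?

48

Others bid (3, 3, 3): truth gives 0; bid 4 gives 7 > 0. Violating.
Others bid (3, 3, 4): truth gives 0; bid 4 gives 7 > 0. Violating.
Others bid (3, 3, 8): truth gives 0; bid 8 gives 3 > 0. Violating.
Others bid (3, 3, 10): truth gives 0; bid 10 gives 1 > 0. Violating.
Others bid (3, 3, 11): truth gives 0; no alternative beats it.
Others bid (3, 4, 11): truth gives 0; no alternative beats it.
(Checking all 125 profiles: 48 have a profitable deviation, 77 do not.)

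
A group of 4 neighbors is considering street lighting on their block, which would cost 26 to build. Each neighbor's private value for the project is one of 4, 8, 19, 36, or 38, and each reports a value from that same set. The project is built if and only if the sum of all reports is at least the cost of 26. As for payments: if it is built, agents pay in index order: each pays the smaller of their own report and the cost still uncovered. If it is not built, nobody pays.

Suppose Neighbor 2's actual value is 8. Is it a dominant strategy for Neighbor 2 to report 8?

Consider the case where Neighbor 1 reports 4, Neighbor 3 reports 4 and Neighbor 4 reports 19.
Truthful report 8: project built, pays 8, utility 8 - 8 = 0.
Report 4 instead: project built, pays 4, utility 8 - 4 = 4.
Since 4 > 0, reporting 4 is strictly better here, so truthful reporting is not dominant.

No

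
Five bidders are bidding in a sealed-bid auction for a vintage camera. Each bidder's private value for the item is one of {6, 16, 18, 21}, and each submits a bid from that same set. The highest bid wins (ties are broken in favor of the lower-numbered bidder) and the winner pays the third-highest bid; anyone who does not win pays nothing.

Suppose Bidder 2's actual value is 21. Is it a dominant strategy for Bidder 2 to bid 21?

Yes

Check each profile of the others' bids and compare truth against every alternative bid.
Others bid (6, 6, 6, 21): truth gives 15, best alternative gives 0.
Others bid (6, 6, 21, 6): truth gives 15, best alternative gives 0.
Others bid (6, 21, 6, 6): truth gives 15, best alternative gives 0.
Others bid (18, 6, 6, 6): truth gives 15, best alternative gives 0.
Others bid (6, 6, 16, 21): truth gives 5, best alternative gives 0.
Others bid (6, 6, 21, 16): truth gives 5, best alternative gives 0.
(Remaining 250 profiles checked similarly; truth is weakly best in each.)
In every case the truthful bid is at least as good as any alternative, so it is a dominant strategy.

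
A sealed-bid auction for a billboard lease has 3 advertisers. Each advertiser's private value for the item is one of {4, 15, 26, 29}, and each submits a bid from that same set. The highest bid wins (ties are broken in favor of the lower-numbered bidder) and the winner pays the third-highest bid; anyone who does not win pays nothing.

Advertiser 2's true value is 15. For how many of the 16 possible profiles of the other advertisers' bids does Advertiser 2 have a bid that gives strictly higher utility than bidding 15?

4

Others bid (4, 26): truth gives 0; bid 26 gives 11 > 0. Violating.
Others bid (4, 29): truth gives 0; bid 29 gives 11 > 0. Violating.
Others bid (15, 4): truth gives 0; bid 26 gives 11 > 0. Violating.
Others bid (26, 4): truth gives 0; bid 29 gives 11 > 0. Violating.
Others bid (4, 4): truth gives 11; no alternative beats it.
Others bid (4, 15): truth gives 11; no alternative beats it.
(Checking all 16 profiles: 4 have a profitable deviation, 12 do not.)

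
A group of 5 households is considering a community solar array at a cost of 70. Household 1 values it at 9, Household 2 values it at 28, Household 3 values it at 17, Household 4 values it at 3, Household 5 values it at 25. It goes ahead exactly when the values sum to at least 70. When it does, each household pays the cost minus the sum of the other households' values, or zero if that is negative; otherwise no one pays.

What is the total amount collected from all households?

Total value 82 ≥ cost 70, so it is built.
Household 1: others sum to 73; max(0, 70 - 73) = 0.
Household 2: others sum to 54; max(0, 70 - 54) = 16.
Household 3: others sum to 65; max(0, 70 - 65) = 5.
Household 4: others sum to 79; max(0, 70 - 79) = 0.
Household 5: others sum to 57; max(0, 70 - 57) = 13.
Total collected = 0 + 16 + 5 + 0 + 13 = 34.

34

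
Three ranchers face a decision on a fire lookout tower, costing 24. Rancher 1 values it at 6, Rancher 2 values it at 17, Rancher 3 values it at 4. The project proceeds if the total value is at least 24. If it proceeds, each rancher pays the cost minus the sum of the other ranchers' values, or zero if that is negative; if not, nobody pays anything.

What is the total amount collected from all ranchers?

Total value 27 ≥ cost 24, so it is built.
Rancher 1: others sum to 21; max(0, 24 - 21) = 3.
Rancher 2: others sum to 10; max(0, 24 - 10) = 14.
Rancher 3: others sum to 23; max(0, 24 - 23) = 1.
Total collected = 3 + 14 + 1 = 18.

18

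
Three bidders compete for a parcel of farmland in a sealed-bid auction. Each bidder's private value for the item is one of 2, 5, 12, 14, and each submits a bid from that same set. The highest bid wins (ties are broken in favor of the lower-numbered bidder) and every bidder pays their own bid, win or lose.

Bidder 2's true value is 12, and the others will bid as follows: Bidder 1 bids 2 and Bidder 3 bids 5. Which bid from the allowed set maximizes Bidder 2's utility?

Bid 2: loses but pays 2, utility -2.
Bid 5: wins, pays 5, utility 12 - 5 = 7.
Bid 12: wins, pays 12, utility 12 - 12 = 0.
Bid 14: wins, pays 14, utility 12 - 14 = -2.
The best choice is 5 with utility 7.

5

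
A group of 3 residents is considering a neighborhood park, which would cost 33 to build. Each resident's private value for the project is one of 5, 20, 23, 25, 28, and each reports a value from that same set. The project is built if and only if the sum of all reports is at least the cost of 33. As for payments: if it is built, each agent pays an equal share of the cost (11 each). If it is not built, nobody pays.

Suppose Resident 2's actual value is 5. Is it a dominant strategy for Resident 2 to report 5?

Yes

Check each profile of the others' reports and compare truth against every alternative report.
Others report (5, 20): truth gives 0, best alternative gives -6.
Others report (20, 5): truth gives 0, best alternative gives -6.
Others report (5, 23): truth gives -6, best alternative gives -6.
Others report (5, 25): truth gives -6, best alternative gives -6.
Others report (5, 28): truth gives -6, best alternative gives -6.
Others report (20, 20): truth gives -6, best alternative gives -6.
(Remaining 19 profiles checked similarly; truth is weakly best in each.)
In every case the truthful report is at least as good as any alternative, so it is a dominant strategy.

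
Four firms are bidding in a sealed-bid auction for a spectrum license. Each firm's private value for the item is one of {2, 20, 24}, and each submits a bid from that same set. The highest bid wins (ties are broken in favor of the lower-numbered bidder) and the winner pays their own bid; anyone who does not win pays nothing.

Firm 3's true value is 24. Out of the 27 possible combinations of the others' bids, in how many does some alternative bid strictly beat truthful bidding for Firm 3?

Others bid (2, 2, 2): truth gives 0; bid 20 gives 4 > 0. Violating.
Others bid (2, 2, 20): truth gives 0; bid 20 gives 4 > 0. Violating.
Others bid (2, 2, 24): truth gives 0; no alternative beats it.
Others bid (2, 20, 2): truth gives 0; no alternative beats it.
(Checking all 27 profiles: 2 have a profitable deviation, 25 do not.)

2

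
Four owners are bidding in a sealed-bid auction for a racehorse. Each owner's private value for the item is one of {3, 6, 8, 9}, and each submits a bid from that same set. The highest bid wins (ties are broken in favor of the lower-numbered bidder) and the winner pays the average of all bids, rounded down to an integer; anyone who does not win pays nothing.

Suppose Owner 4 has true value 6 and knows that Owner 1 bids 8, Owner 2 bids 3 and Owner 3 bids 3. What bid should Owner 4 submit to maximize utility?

Bid 3: loses, pays 0, utility 0.
Bid 6: loses, pays 0, utility 0.
Bid 8: loses, pays 0, utility 0.
Bid 9: wins, pays 5, utility 6 - 5 = 1.
The best choice is 9 with utility 1.

9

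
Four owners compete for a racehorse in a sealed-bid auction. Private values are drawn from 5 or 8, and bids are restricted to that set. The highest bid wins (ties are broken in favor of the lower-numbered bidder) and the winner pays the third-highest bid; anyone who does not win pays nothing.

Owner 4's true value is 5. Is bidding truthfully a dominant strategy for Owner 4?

Yes

Check each profile of the others' bids and compare truth against every alternative bid.
Others bid (5, 5, 5): truth gives 0, best alternative gives 0.
Others bid (5, 5, 8): truth gives 0, best alternative gives 0.
Others bid (5, 8, 5): truth gives 0, best alternative gives 0.
Others bid (5, 8, 8): truth gives 0, best alternative gives 0.
Others bid (8, 5, 5): truth gives 0, best alternative gives 0.
Others bid (8, 5, 8): truth gives 0, best alternative gives 0.
(Remaining 2 profiles checked similarly; truth is weakly best in each.)
In every case the truthful bid is at least as good as any alternative, so it is a dominant strategy.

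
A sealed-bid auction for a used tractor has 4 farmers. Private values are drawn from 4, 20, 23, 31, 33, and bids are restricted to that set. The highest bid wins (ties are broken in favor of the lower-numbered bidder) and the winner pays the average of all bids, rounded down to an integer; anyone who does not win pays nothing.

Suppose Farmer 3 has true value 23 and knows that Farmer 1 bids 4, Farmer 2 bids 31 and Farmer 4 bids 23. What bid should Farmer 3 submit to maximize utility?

Bid 4: loses, pays 0, utility 0.
Bid 20: loses, pays 0, utility 0.
Bid 23: loses, pays 0, utility 0.
Bid 31: loses, pays 0, utility 0.
Bid 33: wins, pays 22, utility 23 - 22 = 1.
The best choice is 33 with utility 1.

33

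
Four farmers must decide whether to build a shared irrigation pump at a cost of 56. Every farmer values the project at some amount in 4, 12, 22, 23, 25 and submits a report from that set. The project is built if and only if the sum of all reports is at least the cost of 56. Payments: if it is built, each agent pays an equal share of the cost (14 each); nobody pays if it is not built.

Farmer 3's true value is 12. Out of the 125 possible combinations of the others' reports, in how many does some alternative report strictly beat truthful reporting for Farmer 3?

27

Others report (4, 22, 22): truth gives -2; report 4 gives 0 > -2. Violating.
Others report (4, 22, 23): truth gives -2; report 4 gives 0 > -2. Violating.
Others report (4, 22, 25): truth gives -2; report 4 gives 0 > -2. Violating.
Others report (4, 23, 22): truth gives -2; report 4 gives 0 > -2. Violating.
Others report (4, 4, 4): truth gives 0; no alternative beats it.
Others report (4, 4, 12): truth gives 0; no alternative beats it.
(Checking all 125 profiles: 27 have a profitable deviation, 98 do not.)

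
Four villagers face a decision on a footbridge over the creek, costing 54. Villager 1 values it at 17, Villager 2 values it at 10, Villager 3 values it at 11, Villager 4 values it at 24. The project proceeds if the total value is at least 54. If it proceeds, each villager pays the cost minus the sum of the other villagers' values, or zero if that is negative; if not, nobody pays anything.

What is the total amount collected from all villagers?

Total value 62 ≥ cost 54, so it is built.
Villager 1: others sum to 45; max(0, 54 - 45) = 9.
Villager 2: others sum to 52; max(0, 54 - 52) = 2.
Villager 3: others sum to 51; max(0, 54 - 51) = 3.
Villager 4: others sum to 38; max(0, 54 - 38) = 16.
Total collected = 9 + 2 + 3 + 16 = 30.

30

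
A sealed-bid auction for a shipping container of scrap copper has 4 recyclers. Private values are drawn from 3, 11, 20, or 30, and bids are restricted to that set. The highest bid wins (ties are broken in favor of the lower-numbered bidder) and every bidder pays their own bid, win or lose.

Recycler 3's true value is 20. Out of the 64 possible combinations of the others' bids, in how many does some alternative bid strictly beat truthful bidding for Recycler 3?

54

Others bid (3, 3, 3): truth gives 0; bid 11 gives 9 > 0. Violating.
Others bid (3, 3, 11): truth gives 0; bid 11 gives 9 > 0. Violating.
Others bid (3, 3, 30): truth gives -20; bid 3 gives -3 > -20. Violating.
Others bid (3, 11, 30): truth gives -20; bid 3 gives -3 > -20. Violating.
Others bid (3, 3, 20): truth gives 0; no alternative beats it.
Others bid (3, 11, 3): truth gives 0; no alternative beats it.
(Checking all 64 profiles: 54 have a profitable deviation, 10 do not.)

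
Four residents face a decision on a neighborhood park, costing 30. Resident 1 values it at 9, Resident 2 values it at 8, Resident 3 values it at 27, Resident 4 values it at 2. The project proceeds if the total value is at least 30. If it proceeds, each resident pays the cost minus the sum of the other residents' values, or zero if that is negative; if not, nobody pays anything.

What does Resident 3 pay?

11

Total value 46 ≥ cost 30, so the project is built.
The other residents' values sum to 19.
Cost minus that sum is 30 - 19 = 11.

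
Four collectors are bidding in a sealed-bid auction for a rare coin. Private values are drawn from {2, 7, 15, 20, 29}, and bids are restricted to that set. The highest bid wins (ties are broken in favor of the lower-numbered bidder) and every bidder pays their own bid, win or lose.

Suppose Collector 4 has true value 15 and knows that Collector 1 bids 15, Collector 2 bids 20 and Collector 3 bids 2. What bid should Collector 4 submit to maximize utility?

Bid 2: loses but pays 2, utility -2.
Bid 7: loses but pays 7, utility -7.
Bid 15: loses but pays 15, utility -15.
Bid 20: loses but pays 20, utility -20.
Bid 29: wins, pays 29, utility 15 - 29 = -14.
The best choice is 2 with utility -2.

2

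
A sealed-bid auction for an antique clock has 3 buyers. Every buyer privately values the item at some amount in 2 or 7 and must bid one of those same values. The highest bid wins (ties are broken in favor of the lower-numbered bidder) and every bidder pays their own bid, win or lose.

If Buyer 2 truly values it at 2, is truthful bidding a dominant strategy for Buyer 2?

Yes

Check each profile of the others' bids and compare truth against every alternative bid.
Others bid (7, 2): truth gives -2, best alternative gives -7.
Others bid (7, 7): truth gives -2, best alternative gives -7.
Others bid (2, 2): truth gives -2, best alternative gives -5.
Others bid (2, 7): truth gives -2, best alternative gives -5.
In every case the truthful bid is at least as good as any alternative, so it is a dominant strategy.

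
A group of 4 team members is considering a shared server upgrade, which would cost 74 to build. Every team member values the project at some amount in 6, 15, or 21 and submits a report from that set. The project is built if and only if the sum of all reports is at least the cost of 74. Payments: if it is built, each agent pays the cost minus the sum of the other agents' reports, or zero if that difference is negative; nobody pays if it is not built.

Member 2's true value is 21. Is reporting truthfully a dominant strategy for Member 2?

Yes

Check each profile of the others' reports and compare truth against every alternative report.
Others report (15, 21, 21): truth gives 4, best alternative gives 0.
Others report (21, 15, 21): truth gives 4, best alternative gives 0.
Others report (21, 21, 15): truth gives 4, best alternative gives 0.
Others report (21, 21, 21): truth gives 10, best alternative gives 10.
Others report (6, 6, 6): truth gives 0, best alternative gives 0.
Others report (6, 6, 15): truth gives 0, best alternative gives 0.
(Remaining 21 profiles checked similarly; truth is weakly best in each.)
In every case the truthful report is at least as good as any alternative, so it is a dominant strategy.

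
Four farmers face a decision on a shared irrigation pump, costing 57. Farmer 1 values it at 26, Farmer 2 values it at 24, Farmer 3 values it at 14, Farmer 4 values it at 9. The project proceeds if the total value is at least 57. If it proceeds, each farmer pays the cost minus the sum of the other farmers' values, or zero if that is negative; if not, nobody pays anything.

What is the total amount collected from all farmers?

18

Total value 73 ≥ cost 57, so it is built.
Farmer 1: others sum to 47; max(0, 57 - 47) = 10.
Farmer 2: others sum to 49; max(0, 57 - 49) = 8.
Farmer 3: others sum to 59; max(0, 57 - 59) = 0.
Farmer 4: others sum to 64; max(0, 57 - 64) = 0.
Total collected = 10 + 8 + 0 + 0 = 18.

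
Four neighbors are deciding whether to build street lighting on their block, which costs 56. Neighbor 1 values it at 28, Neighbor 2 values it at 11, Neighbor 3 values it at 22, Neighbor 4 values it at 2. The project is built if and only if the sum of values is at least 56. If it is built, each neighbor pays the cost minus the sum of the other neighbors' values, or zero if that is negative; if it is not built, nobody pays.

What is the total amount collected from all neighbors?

Total value 63 ≥ cost 56, so it is built.
Neighbor 1: others sum to 35; max(0, 56 - 35) = 21.
Neighbor 2: others sum to 52; max(0, 56 - 52) = 4.
Neighbor 3: others sum to 41; max(0, 56 - 41) = 15.
Neighbor 4: others sum to 61; max(0, 56 - 61) = 0.
Total collected = 21 + 4 + 15 + 0 = 40.

40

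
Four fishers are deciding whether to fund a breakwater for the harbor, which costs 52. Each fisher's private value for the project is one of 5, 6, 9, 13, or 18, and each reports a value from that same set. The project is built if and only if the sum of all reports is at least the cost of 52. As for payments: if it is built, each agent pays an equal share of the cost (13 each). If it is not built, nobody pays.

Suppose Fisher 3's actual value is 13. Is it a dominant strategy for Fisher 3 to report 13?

Check each profile of the others' reports and compare truth against every alternative report.
Others report (5, 5, 5): truth gives 0, best alternative gives 0.
Others report (5, 5, 6): truth gives 0, best alternative gives 0.
Others report (5, 5, 9): truth gives 0, best alternative gives 0.
Others report (5, 5, 13): truth gives 0, best alternative gives 0.
Others report (5, 5, 18): truth gives 0, best alternative gives 0.
Others report (5, 6, 5): truth gives 0, best alternative gives 0.
(Remaining 119 profiles checked similarly; truth is weakly best in each.)
In every case the truthful report is at least as good as any alternative, so it is a dominant strategy.

Yes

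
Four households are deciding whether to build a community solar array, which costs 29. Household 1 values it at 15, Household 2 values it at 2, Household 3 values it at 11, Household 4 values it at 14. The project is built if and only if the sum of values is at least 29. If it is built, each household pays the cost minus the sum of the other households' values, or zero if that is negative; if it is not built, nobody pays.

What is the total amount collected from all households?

3

Total value 42 ≥ cost 29, so it is built.
Household 1: others sum to 27; max(0, 29 - 27) = 2.
Household 2: others sum to 40; max(0, 29 - 40) = 0.
Household 3: others sum to 31; max(0, 29 - 31) = 0.
Household 4: others sum to 28; max(0, 29 - 28) = 1.
Total collected = 2 + 0 + 0 + 1 = 3.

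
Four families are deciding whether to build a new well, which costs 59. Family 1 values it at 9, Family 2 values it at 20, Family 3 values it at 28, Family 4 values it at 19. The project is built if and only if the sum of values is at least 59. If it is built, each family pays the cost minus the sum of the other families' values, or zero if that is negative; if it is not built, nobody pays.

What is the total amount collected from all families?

Total value 76 ≥ cost 59, so it is built.
Family 1: others sum to 67; max(0, 59 - 67) = 0.
Family 2: others sum to 56; max(0, 59 - 56) = 3.
Family 3: others sum to 48; max(0, 59 - 48) = 11.
Family 4: others sum to 57; max(0, 59 - 57) = 2.
Total collected = 0 + 3 + 11 + 2 = 16.

16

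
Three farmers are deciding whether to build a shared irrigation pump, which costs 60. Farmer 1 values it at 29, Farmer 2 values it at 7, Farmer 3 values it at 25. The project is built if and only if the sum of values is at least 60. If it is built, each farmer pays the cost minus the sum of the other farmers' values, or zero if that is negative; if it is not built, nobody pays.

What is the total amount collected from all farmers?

Total value 61 ≥ cost 60, so it is built.
Farmer 1: others sum to 32; max(0, 60 - 32) = 28.
Farmer 2: others sum to 54; max(0, 60 - 54) = 6.
Farmer 3: others sum to 36; max(0, 60 - 36) = 24.
Total collected = 28 + 6 + 24 = 58.

58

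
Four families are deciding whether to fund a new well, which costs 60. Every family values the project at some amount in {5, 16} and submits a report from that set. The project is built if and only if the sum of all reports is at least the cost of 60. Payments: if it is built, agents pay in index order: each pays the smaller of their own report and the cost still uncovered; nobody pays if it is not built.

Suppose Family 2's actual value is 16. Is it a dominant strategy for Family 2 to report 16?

Yes

Check each profile of the others' reports and compare truth against every alternative report.
Others report (5, 5, 5): truth gives 0, best alternative gives 0.
Others report (5, 5, 16): truth gives 0, best alternative gives 0.
Others report (5, 16, 5): truth gives 0, best alternative gives 0.
Others report (5, 16, 16): truth gives 0, best alternative gives 0.
Others report (16, 5, 5): truth gives 0, best alternative gives 0.
Others report (16, 5, 16): truth gives 0, best alternative gives 0.
(Remaining 2 profiles checked similarly; truth is weakly best in each.)
In every case the truthful report is at least as good as any alternative, so it is a dominant strategy.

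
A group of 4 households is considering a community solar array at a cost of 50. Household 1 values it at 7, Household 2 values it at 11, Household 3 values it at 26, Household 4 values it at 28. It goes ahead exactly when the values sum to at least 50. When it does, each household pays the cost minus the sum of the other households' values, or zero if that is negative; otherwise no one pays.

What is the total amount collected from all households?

10

Total value 72 ≥ cost 50, so it is built.
Household 1: others sum to 65; max(0, 50 - 65) = 0.
Household 2: others sum to 61; max(0, 50 - 61) = 0.
Household 3: others sum to 46; max(0, 50 - 46) = 4.
Household 4: others sum to 44; max(0, 50 - 44) = 6.
Total collected = 0 + 0 + 4 + 6 = 10.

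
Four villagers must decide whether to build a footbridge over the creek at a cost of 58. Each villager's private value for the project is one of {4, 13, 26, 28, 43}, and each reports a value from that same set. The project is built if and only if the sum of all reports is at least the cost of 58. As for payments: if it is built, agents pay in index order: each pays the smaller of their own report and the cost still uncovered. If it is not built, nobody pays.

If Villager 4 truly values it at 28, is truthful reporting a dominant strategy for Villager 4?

Check each profile of the others' reports and compare truth against every alternative report.
Others report (4, 13, 43): truth gives 28, best alternative gives 28.
Others report (4, 26, 28): truth gives 28, best alternative gives 28.
Others report (4, 26, 43): truth gives 28, best alternative gives 28.
Others report (4, 28, 26): truth gives 28, best alternative gives 28.
Others report (4, 28, 28): truth gives 28, best alternative gives 28.
Others report (4, 28, 43): truth gives 28, best alternative gives 28.
(Remaining 119 profiles checked similarly; truth is weakly best in each.)
In every case the truthful report is at least as good as any alternative, so it is a dominant strategy.

Yes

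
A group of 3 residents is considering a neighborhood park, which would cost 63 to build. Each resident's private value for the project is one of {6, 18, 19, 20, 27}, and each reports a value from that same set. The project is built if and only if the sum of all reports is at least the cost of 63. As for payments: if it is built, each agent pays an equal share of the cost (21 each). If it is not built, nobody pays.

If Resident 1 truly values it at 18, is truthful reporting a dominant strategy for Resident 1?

No

Consider the case where Resident 2 reports 18 and Resident 3 reports 27.
Truthful report 18: project built, pays 21, utility 18 - 21 = -3.
Report 6 instead: project not built, utility 0.
Since 0 > -3, reporting 6 is strictly better here, so truthful reporting is not dominant.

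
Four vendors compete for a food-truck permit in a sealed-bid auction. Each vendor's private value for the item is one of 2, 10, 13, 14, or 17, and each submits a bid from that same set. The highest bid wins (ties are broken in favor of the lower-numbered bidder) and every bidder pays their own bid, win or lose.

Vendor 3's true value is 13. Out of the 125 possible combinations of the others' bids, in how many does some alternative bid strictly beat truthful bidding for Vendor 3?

115

Others bid (2, 2, 2): truth gives 0; bid 10 gives 3 > 0. Violating.
Others bid (2, 2, 10): truth gives 0; bid 10 gives 3 > 0. Violating.
Others bid (2, 2, 14): truth gives -13; bid 14 gives -1 > -13. Violating.
Others bid (2, 2, 17): truth gives -13; bid 2 gives -2 > -13. Violating.
Others bid (2, 2, 13): truth gives 0; no alternative beats it.
Others bid (2, 10, 2): truth gives 0; no alternative beats it.
(Checking all 125 profiles: 115 have a profitable deviation, 10 do not.)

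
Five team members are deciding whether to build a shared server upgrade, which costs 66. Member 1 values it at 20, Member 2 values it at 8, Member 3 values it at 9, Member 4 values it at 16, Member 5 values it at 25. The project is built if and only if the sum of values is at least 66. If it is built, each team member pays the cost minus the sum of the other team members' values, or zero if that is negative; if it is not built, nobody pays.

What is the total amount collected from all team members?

Total value 78 ≥ cost 66, so it is built.
Member 1: others sum to 58; max(0, 66 - 58) = 8.
Member 2: others sum to 70; max(0, 66 - 70) = 0.
Member 3: others sum to 69; max(0, 66 - 69) = 0.
Member 4: others sum to 62; max(0, 66 - 62) = 4.
Member 5: others sum to 53; max(0, 66 - 53) = 13.
Total collected = 8 + 0 + 0 + 4 + 13 = 25.

25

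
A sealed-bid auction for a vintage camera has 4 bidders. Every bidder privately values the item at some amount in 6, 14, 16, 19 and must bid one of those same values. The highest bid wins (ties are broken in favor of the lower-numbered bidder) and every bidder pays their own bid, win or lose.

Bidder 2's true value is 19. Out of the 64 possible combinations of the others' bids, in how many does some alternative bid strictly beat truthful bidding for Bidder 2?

Others bid (6, 6, 6): truth gives 0; bid 14 gives 5 > 0. Violating.
Others bid (6, 6, 14): truth gives 0; bid 14 gives 5 > 0. Violating.
Others bid (6, 6, 16): truth gives 0; bid 16 gives 3 > 0. Violating.
Others bid (6, 14, 6): truth gives 0; bid 14 gives 5 > 0. Violating.
Others bid (6, 6, 19): truth gives 0; no alternative beats it.
Others bid (6, 14, 19): truth gives 0; no alternative beats it.
(Checking all 64 profiles: 34 have a profitable deviation, 30 do not.)

34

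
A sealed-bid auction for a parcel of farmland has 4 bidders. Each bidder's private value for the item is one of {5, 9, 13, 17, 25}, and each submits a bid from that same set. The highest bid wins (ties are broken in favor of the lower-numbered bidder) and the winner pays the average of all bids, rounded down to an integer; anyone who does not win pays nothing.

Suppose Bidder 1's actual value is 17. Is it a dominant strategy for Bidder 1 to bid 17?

No

Consider the case where Bidder 2 bids 5, Bidder 3 bids 5 and Bidder 4 bids 5.
Truthful bid 17: wins, pays 8, utility 17 - 8 = 9.
Bid 5 instead: wins, pays 5, utility 17 - 5 = 12.
Since 12 > 9, bidding 5 is strictly better here, so truthful bidding is not dominant.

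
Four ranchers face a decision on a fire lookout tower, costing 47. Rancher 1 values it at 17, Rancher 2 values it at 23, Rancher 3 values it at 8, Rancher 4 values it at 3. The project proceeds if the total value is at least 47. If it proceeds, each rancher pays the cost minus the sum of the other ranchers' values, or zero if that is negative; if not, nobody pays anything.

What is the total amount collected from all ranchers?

36

Total value 51 ≥ cost 47, so it is built.
Rancher 1: others sum to 34; max(0, 47 - 34) = 13.
Rancher 2: others sum to 28; max(0, 47 - 28) = 19.
Rancher 3: others sum to 43; max(0, 47 - 43) = 4.
Rancher 4: others sum to 48; max(0, 47 - 48) = 0.
Total collected = 13 + 19 + 4 + 0 = 36.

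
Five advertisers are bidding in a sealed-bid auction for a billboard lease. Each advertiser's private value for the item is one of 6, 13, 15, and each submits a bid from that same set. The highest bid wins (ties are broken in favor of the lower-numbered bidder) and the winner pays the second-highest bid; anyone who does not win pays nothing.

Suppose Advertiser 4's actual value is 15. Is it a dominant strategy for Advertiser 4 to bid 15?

Check each profile of the others' bids and compare truth against every alternative bid.
Others bid (6, 6, 13, 6): truth gives 2, best alternative gives 0.
Others bid (6, 6, 13, 13): truth gives 2, best alternative gives 0.
Others bid (6, 13, 6, 6): truth gives 2, best alternative gives 0.
Others bid (6, 13, 6, 13): truth gives 2, best alternative gives 0.
Others bid (6, 13, 13, 6): truth gives 2, best alternative gives 0.
Others bid (6, 13, 13, 13): truth gives 2, best alternative gives 0.
(Remaining 75 profiles checked similarly; truth is weakly best in each.)
In every case the truthful bid is at least as good as any alternative, so it is a dominant strategy.

Yes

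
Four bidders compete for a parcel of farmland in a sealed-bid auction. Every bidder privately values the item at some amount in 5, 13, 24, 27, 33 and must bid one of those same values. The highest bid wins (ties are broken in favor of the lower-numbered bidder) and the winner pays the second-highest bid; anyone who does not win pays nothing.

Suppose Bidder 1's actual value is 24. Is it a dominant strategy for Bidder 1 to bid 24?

Check each profile of the others' bids and compare truth against every alternative bid.
Others bid (5, 5, 5): truth gives 19, best alternative gives 19.
Others bid (5, 5, 13): truth gives 11, best alternative gives 11.
Others bid (5, 13, 5): truth gives 11, best alternative gives 11.
Others bid (5, 13, 13): truth gives 11, best alternative gives 11.
Others bid (13, 5, 5): truth gives 11, best alternative gives 11.
Others bid (13, 5, 13): truth gives 11, best alternative gives 11.
(Remaining 119 profiles checked similarly; truth is weakly best in each.)
In every case the truthful bid is at least as good as any alternative, so it is a dominant strategy.

Yes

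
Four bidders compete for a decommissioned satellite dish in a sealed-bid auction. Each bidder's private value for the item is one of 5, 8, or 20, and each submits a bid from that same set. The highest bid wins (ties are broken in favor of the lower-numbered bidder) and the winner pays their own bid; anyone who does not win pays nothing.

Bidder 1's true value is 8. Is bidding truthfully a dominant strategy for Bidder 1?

No

Consider the case where Bidder 2 bids 5, Bidder 3 bids 5 and Bidder 4 bids 5.
Truthful bid 8: wins, pays 8, utility 8 - 8 = 0.
Bid 5 instead: wins, pays 5, utility 8 - 5 = 3.
Since 3 > 0, bidding 5 is strictly better here, so truthful bidding is not dominant.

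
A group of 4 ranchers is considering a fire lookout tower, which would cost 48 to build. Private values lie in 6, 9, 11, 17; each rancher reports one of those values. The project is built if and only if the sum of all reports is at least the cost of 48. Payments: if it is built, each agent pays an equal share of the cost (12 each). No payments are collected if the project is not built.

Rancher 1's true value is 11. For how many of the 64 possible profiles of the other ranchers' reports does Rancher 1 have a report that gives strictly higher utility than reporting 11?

Others report (6, 17, 17): truth gives -1; report 6 gives 0 > -1. Violating.
Others report (9, 11, 17): truth gives -1; report 6 gives 0 > -1. Violating.
Others report (9, 17, 11): truth gives -1; report 6 gives 0 > -1. Violating.
Others report (11, 9, 17): truth gives -1; report 6 gives 0 > -1. Violating.
Others report (6, 6, 6): truth gives 0; no alternative beats it.
Others report (6, 6, 9): truth gives 0; no alternative beats it.
(Checking all 64 profiles: 12 have a profitable deviation, 52 do not.)

12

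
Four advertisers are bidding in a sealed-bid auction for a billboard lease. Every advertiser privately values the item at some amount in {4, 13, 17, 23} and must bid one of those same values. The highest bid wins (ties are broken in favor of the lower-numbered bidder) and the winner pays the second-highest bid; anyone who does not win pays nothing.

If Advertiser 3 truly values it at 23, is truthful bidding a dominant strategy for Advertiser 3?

Check each profile of the others' bids and compare truth against every alternative bid.
Others bid (4, 17, 4): truth gives 6, best alternative gives 0.
Others bid (4, 17, 13): truth gives 6, best alternative gives 0.
Others bid (4, 17, 17): truth gives 6, best alternative gives 0.
Others bid (13, 17, 4): truth gives 6, best alternative gives 0.
Others bid (13, 17, 13): truth gives 6, best alternative gives 0.
Others bid (13, 17, 17): truth gives 6, best alternative gives 0.
(Remaining 58 profiles checked similarly; truth is weakly best in each.)
In every case the truthful bid is at least as good as any alternative, so it is a dominant strategy.

Yes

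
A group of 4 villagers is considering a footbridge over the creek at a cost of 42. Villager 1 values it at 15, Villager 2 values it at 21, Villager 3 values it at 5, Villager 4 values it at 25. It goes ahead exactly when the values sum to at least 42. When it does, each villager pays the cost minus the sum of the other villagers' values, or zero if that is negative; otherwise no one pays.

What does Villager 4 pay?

1

Total value 66 ≥ cost 42, so the project is built.
The other villagers' values sum to 41.
Cost minus that sum is 42 - 41 = 1.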